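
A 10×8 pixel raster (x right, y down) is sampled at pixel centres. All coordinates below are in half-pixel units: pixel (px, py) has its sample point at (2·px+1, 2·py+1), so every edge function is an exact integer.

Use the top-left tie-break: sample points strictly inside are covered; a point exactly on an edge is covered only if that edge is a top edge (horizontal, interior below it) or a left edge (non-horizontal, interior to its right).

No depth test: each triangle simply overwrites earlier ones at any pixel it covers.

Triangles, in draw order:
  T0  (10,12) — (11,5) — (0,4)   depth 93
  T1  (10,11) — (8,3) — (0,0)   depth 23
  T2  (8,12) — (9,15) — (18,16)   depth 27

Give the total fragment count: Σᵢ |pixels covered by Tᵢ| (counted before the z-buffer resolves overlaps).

T0:
  2·area = 78  (B↔C swapped to make it positive)
  edge (10, 12)→(0, 4): d=(-10,-8) top-left  bias=+0
  edge (0, 4)→(11, 5): d=(11,1) right/bottom  bias=-1
  edge (11, 5)→(10, 12): d=(-1,7) right/bottom  bias=-1
    (1,2)@(3, 5): e=[14,8,56] → X
    (2,2)@(5, 5): e=[30,6,42] → X
    (3,2)@(7, 5): e=[46,4,28] → X
    (4,2)@(9, 5): e=[62,2,14] → X
    (5,2)@(11, 5): e=[78,0,0] → .  [on edge]
    (1,3)@(3, 7): e=[-6,30,54] → .
    (2,3)@(5, 7): e=[10,28,40] → X
    (5,3)@(11, 7): e=[58,22,-2] → .
    (2,4)@(5, 9): e=[-10,50,38] → .
    (3,4)@(7, 9): e=[6,48,24] → X
    (5,4)@(11, 9): e=[38,44,-4] → .
    (3,5)@(7, 11): e=[-14,70,22] → .
  covered (10 px):
    . . . . . . . . . .
    . . . . . . . . . .
    . X X X X . . . . .
    . . X X X . . . . .
    . . . X X . . . . .
    . . . . X . . . . .
    . . . . . . . . . .
    . . . . . . . . . .
T1:
  2·area = 58  (B↔C swapped to make it positive)
  edge (10, 11)→(0, 0): d=(-10,-11) top-left  bias=+0
  edge (0, 0)→(8, 3): d=(8,3) right/bottom  bias=-1
  edge (8, 3)→(10, 11): d=(2,8) right/bottom  bias=-1
    (0,0)@(1, 1): e=[1,5,52] → X
    (1,0)@(3, 1): e=[23,-1,36] → .
    (0,1)@(1, 3): e=[-19,21,56] → .
    (1,1)@(3, 3): e=[3,15,40] → X
    (2,1)@(5, 3): e=[25,9,24] → X
    (3,1)@(7, 3): e=[47,3,8] → X
    (4,1)@(9, 3): e=[69,-3,-8] → .
    (1,2)@(3, 5): e=[-17,31,44] → .
    (2,2)@(5, 5): e=[5,25,28] → X
    (4,2)@(9, 5): e=[49,13,-4] → .
    (2,3)@(5, 7): e=[-15,41,32] → .
    (3,3)@(7, 7): e=[7,35,16] → X
    (4,3)@(9, 7): e=[29,29,0] → .  [on edge]
    (5,7)@(11, 15): e=[-29,87,0] → .  [on edge]
  covered (8 px):
    X . . . . . . . . .
    . X X X . . . . . .
    . . X X . . . . . .
    . . . X . . . . . .
    . . . . X . . . . .
    . . . . . . . . . .
    . . . . . . . . . .
    . . . . . . . . . .
T2:
  2·area = 26  (B↔C swapped to make it positive)
  edge (8, 12)→(18, 16): d=(10,4) right/bottom  bias=-1
  edge (18, 16)→(9, 15): d=(-9,-1) top-left  bias=+0
  edge (9, 15)→(8, 12): d=(-1,-3) top-left  bias=+0
    (2,1)@(5, 3): e=[-78,104,0] → .  [on edge]
    (3,4)@(7, 9): e=[-26,52,0] → .  [on edge]
    (4,6)@(9, 13): e=[6,18,2] → X
    (5,6)@(11, 13): e=[-2,20,8] → .
    (4,7)@(9, 15): e=[26,0,0] → X  [on edge]
    (5,7)@(11, 15): e=[18,2,6] → X
    (6,7)@(13, 15): e=[10,4,12] → X
    (7,7)@(15, 15): e=[2,6,18] → X
    (8,7)@(17, 15): e=[-6,8,24] → .
  covered (5 px):
    . . . . . . . . . .
    . . . . . . . . . .
    . . . . . . . . . .
    . . . . . . . . . .
    . . . . . . . . . .
    . . . . . . . . . .
    . . . . X . . . . .
    . . . . X X X X . .

Answer: 23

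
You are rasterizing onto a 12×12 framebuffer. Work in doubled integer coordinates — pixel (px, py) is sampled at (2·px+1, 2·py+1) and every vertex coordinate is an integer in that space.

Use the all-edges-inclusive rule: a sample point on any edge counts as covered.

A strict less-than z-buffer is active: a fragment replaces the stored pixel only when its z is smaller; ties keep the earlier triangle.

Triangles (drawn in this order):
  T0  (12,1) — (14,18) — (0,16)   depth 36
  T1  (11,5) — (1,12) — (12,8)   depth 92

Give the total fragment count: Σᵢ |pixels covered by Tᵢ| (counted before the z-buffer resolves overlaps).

T0:
  2·area = 234
  edge (12, 1)→(14, 18): d=(2,17) inclusive
  edge (14, 18)→(0, 16): d=(-14,-2) inclusive
  edge (0, 16)→(12, 1): d=(12,-15) inclusive
    (5,1)@(11, 3): e=[21,204,9] → X
    (6,1)@(13, 3): e=[-13,208,39] → .
    (4,2)@(9, 5): e=[59,172,3] → X
    (6,2)@(13, 5): e=[-9,180,63] → .
    (4,3)@(9, 7): e=[63,144,27] → X
    (6,3)@(13, 7): e=[-5,152,87] → .
    (3,4)@(7, 9): e=[101,112,21] → X
    (6,4)@(13, 9): e=[-1,124,111] → .
    (2,5)@(5, 11): e=[139,80,15] → X
    (6,5)@(13, 11): e=[3,96,135] → X
    (7,5)@(15, 11): e=[-31,100,165] → .
    (1,6)@(3, 13): e=[177,48,9] → X
    (3,8)@(7, 17): e=[117,0,117] → X  [on edge]
    (10,9)@(21, 19): e=[-117,0,351] → .  [on edge]
  covered (30 px):
    . . . . . . . . . . . .
    . . . . . X . . . . . .
    . . . . X X . . . . . .
    . . . . X X . . . . . .
    . . . X X X . . . . . .
    . . X X X X X . . . . .
    . X X X X X X . . . . .
    X X X X X X X . . . . .
    . . . X X X X . . . . .
    . . . . . . . . . . . .
    . . . . . . . . . . . .
    . . . . . . . . . . . .
T1:
  2·area = 37  (B↔C swapped to make it positive)
  edge (11, 5)→(12, 8): d=(1,3) inclusive
  edge (12, 8)→(1, 12): d=(-11,4) inclusive
  edge (1, 12)→(11, 5): d=(10,-7) inclusive
    (5,2)@(11, 5): e=[0,37,0] → X  [on edge]
    (6,2)@(13, 5): e=[-6,29,14] → .
    (4,3)@(9, 7): e=[8,23,6] → X
    (6,3)@(13, 7): e=[-4,7,34] → .
    (3,4)@(7, 9): e=[16,9,12] → X
    (5,4)@(11, 9): e=[4,-7,40] → .
    (1,5)@(3, 11): e=[30,3,4] → X
    (2,5)@(5, 11): e=[24,-5,18] → .
    (3,5)@(7, 11): e=[18,-13,32] → .
    (4,5)@(9, 11): e=[12,-21,46] → .
    (6,5)@(13, 11): e=[0,-37,74] → .  [on edge]
    (1,6)@(3, 13): e=[32,-19,24] → .
    (7,8)@(15, 17): e=[0,-111,148] → .  [on edge]
    (8,11)@(17, 23): e=[0,-185,222] → .  [on edge]
  covered (6 px):
    . . . . . . . . . . . .
    . . . . . . . . . . . .
    . . . . . X . . . . . .
    . . . . X X . . . . . .
    . . . X X . . . . . . .
    . X . . . . . . . . . .
    . . . . . . . . . . . .
    . . . . . . . . . . . .
    . . . . . . . . . . . .
    . . . . . . . . . . . .
    . . . . . . . . . . . .
    . . . . . . . . . . . .

Answer: 36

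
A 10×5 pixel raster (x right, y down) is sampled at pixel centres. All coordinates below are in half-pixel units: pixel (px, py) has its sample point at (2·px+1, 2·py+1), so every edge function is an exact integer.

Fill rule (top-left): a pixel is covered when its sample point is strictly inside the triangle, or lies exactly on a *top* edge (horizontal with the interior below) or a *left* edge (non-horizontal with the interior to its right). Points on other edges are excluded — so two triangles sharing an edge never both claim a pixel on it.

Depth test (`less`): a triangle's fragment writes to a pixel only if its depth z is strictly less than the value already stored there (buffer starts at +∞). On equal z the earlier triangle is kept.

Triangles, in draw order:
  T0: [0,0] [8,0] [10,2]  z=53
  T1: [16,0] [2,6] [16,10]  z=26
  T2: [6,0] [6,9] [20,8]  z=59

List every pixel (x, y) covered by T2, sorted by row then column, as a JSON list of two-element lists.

T0:
  2·area = 16
  edge (0, 0)→(8, 0): d=(8,0) top-left  bias=+0
  edge (8, 0)→(10, 2): d=(2,2) right/bottom  bias=-1
  edge (10, 2)→(0, 0): d=(-10,-2) top-left  bias=+0
    (2,0)@(5, 1): e=[8,8,0] → X  [on edge]
    (3,0)@(7, 1): e=[8,4,4] → X
    (4,0)@(9, 1): e=[8,0,8] → .  [on edge]
    (2,1)@(5, 3): e=[24,12,-20] → .
    (3,1)@(7, 3): e=[24,8,-16] → .
    (5,1)@(11, 3): e=[24,0,-8] → .  [on edge]
    (7,1)@(15, 3): e=[24,-8,0] → .  [on edge]
    (6,2)@(13, 5): e=[40,0,-24] → .  [on edge]
    (7,3)@(15, 7): e=[56,0,-40] → .  [on edge]
    (8,4)@(17, 9): e=[72,0,-56] → .  [on edge]
  covered (2 px):
    . . X X . . . . . .
    . . . . . . . . . .
    . . . . . . . . . .
    . . . . . . . . . .
    . . . . . . . . . .
T1:
  2·area = 140  (B↔C swapped to make it positive)
  edge (16, 0)→(16, 10): d=(0,10) right/bottom  bias=-1
  edge (16, 10)→(2, 6): d=(-14,-4) top-left  bias=+0
  edge (2, 6)→(16, 0): d=(14,-6) top-left  bias=+0
    (7,0)@(15, 1): e=[10,122,8] → X
    (8,0)@(17, 1): e=[-10,130,20] → .
    (4,1)@(9, 3): e=[70,70,0] → X  [on edge]
    (5,1)@(11, 3): e=[50,78,12] → X
    (6,1)@(13, 3): e=[30,86,24] → X
    (8,1)@(17, 3): e=[-10,102,48] → .
    (2,2)@(5, 5): e=[110,26,4] → X
    (3,2)@(7, 5): e=[90,34,16] → X
    (8,2)@(17, 5): e=[-10,74,76] → .
    (2,3)@(5, 7): e=[110,-2,32] → .
    (3,3)@(7, 7): e=[90,6,44] → X
    (8,3)@(17, 7): e=[-10,46,104] → .
  covered (18 px):
    . . . . . . . X . .
    . . . . X X X X . .
    . . X X X X X X . .
    . . . X X X X X . .
    . . . . . . X X . .
T2:
  2·area = 126  (B↔C swapped to make it positive)
  edge (6, 0)→(20, 8): d=(14,8) right/bottom  bias=-1
  edge (20, 8)→(6, 9): d=(-14,1) right/bottom  bias=-1
  edge (6, 9)→(6, 0): d=(0,-9) top-left  bias=+0
    (3,0)@(7, 1): e=[6,111,9] → X
    (4,0)@(9, 1): e=[-10,109,27] → .
    (3,1)@(7, 3): e=[34,83,9] → X
    (4,1)@(9, 3): e=[18,81,27] → X
    (5,1)@(11, 3): e=[2,79,45] → X
    (6,1)@(13, 3): e=[-14,77,63] → .
    (3,2)@(7, 5): e=[62,55,9] → X
    (6,2)@(13, 5): e=[14,49,63] → X
    (7,2)@(15, 5): e=[-2,47,81] → .
    (3,3)@(7, 7): e=[90,27,9] → X
    (7,3)@(15, 7): e=[26,19,81] → X
    (8,3)@(17, 7): e=[10,17,99] → X
  covered (14 px):
    . . . X . . . . . .
    . . . X X X . . . .
    . . . X X X X . . .
    . . . X X X X X X .
    . . . . . . . . . .

Answer: [[3,0],[3,1],[4,1],[5,1],[3,2],[4,2],[5,2],[6,2],[3,3],[4,3],[5,3],[6,3],[7,3],[8,3]]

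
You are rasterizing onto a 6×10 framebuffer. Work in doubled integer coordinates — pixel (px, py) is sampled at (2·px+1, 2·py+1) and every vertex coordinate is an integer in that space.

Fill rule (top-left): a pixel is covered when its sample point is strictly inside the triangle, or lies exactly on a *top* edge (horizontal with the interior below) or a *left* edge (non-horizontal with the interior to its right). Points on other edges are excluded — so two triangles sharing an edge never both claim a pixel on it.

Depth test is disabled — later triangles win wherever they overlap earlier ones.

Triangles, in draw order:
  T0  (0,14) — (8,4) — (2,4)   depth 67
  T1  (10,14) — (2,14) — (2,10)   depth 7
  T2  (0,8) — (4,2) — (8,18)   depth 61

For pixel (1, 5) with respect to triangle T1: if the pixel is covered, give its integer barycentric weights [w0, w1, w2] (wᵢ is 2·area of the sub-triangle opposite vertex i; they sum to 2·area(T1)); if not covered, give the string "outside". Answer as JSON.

T0:
  2·area = 60  (B↔C swapped to make it positive)
  edge (0, 14)→(2, 4): d=(2,-10) top-left  bias=+0
  edge (2, 4)→(8, 4): d=(6,0) top-left  bias=+0
  edge (8, 4)→(0, 14): d=(-8,10) right/bottom  bias=-1
    (1,2)@(3, 5): e=[12,6,42] → X
    (2,2)@(5, 5): e=[32,6,22] → X
    (3,2)@(7, 5): e=[52,6,2] → X
    (4,2)@(9, 5): e=[72,6,-18] → .
    (1,3)@(3, 7): e=[16,18,26] → X
    (3,3)@(7, 7): e=[56,18,-14] → .
    (0,4)@(1, 9): e=[0,30,30] → X  [on edge]
    (2,4)@(5, 9): e=[40,30,-10] → .
    (0,5)@(1, 11): e=[4,42,14] → X
    (1,5)@(3, 11): e=[24,42,-6] → .
    (0,6)@(1, 13): e=[8,54,-2] → .
  covered (8 px):
    . . . . . .
    . . . . . .
    . X X X . .
    . X X . . .
    X X . . . .
    X . . . . .
    . . . . . .
    . . . . . .
    . . . . . .
    . . . . . .
T1:
  2·area = 32
  edge (10, 14)→(2, 14): d=(-8,0) right/bottom  bias=-1
  edge (2, 14)→(2, 10): d=(0,-4) top-left  bias=+0
  edge (2, 10)→(10, 14): d=(8,4) right/bottom  bias=-1
    (1,5)@(3, 11): e=[24,4,4] → X
    (2,5)@(5, 11): e=[24,12,-4] → .
    (1,6)@(3, 13): e=[8,4,20] → X
    (2,6)@(5, 13): e=[8,12,12] → X
    (3,6)@(7, 13): e=[8,20,4] → X
    (4,6)@(9, 13): e=[8,28,-4] → .
    (1,7)@(3, 15): e=[-8,4,36] → .
    (2,7)@(5, 15): e=[-8,12,28] → .
    (3,7)@(7, 15): e=[-8,20,20] → .
  covered (4 px):
    . . . . . .
    . . . . . .
    . . . . . .
    . . . . . .
    . . . . . .
    . X . . . .
    . X X X . .
    . . . . . .
    . . . . . .
    . . . . . .
T2:
  2·area = 88
  edge (0, 8)→(4, 2): d=(4,-6) top-left  bias=+0
  edge (4, 2)→(8, 18): d=(4,16) right/bottom  bias=-1
  edge (8, 18)→(0, 8): d=(-8,-10) top-left  bias=+0
    (1,2)@(3, 5): e=[6,28,54] → X
    (2,2)@(5, 5): e=[18,-4,74] → .
    (0,3)@(1, 7): e=[2,68,18] → X
    (2,3)@(5, 7): e=[26,4,58] → X
    (3,3)@(7, 7): e=[38,-28,78] → .
    (0,4)@(1, 9): e=[10,76,2] → X
    (3,4)@(7, 9): e=[46,-20,62] → .
    (0,5)@(1, 11): e=[18,84,-14] → .
    (1,5)@(3, 11): e=[30,52,6] → X
    (3,5)@(7, 11): e=[54,-12,46] → .
    (1,6)@(3, 13): e=[38,60,-10] → .
    (2,6)@(5, 13): e=[50,28,10] → X
  covered (11 px):
    . . . . . .
    . . . . . .
    . X . . . .
    X X X . . .
    X X X . . .
    . X X . . .
    . . X . . .
    . . . X . .
    . . . . . .
    . . . . . .

Answer: [4,4,24]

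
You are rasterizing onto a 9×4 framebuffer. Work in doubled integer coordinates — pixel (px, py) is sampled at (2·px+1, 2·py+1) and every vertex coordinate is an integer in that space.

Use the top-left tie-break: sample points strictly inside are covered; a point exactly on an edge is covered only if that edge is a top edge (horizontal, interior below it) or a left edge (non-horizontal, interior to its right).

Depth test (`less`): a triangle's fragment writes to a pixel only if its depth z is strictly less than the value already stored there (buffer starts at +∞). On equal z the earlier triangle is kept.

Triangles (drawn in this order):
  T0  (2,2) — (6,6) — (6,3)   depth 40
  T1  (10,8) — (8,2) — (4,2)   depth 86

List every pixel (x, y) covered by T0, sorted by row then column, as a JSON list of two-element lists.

T0:
  2·area = 12  (B↔C swapped to make it positive)
  edge (2, 2)→(6, 3): d=(4,1) right/bottom  bias=-1
  edge (6, 3)→(6, 6): d=(0,3) right/bottom  bias=-1
  edge (6, 6)→(2, 2): d=(-4,-4) top-left  bias=+0
    (0,0)@(1, 1): e=[-3,15,0] → ·  [on edge]
    (1,1)@(3, 3): e=[3,9,0] → #  [on edge]
    (2,1)@(5, 3): e=[1,3,8] → #
    (3,1)@(7, 3): e=[-1,-3,16] → ·
    (1,2)@(3, 5): e=[11,9,-8] → ·
    (2,2)@(5, 5): e=[9,3,0] → #  [on edge]
    (3,2)@(7, 5): e=[7,-3,8] → ·
    (2,3)@(5, 7): e=[17,3,-8] → ·
    (3,3)@(7, 7): e=[15,-3,0] → ·  [on edge]
  covered (3 px):
    · · · · · · · · ·
    · # # · · · · · ·
    · · # · · · · · ·
    · · · · · · · · ·
T1:
  2·area = 24  (B↔C swapped to make it positive)
  edge (10, 8)→(4, 2): d=(-6,-6) top-left  bias=+0
  edge (4, 2)→(8, 2): d=(4,0) top-left  bias=+0
  edge (8, 2)→(10, 8): d=(2,6) right/bottom  bias=-1
    (1,0)@(3, 1): e=[0,-4,28] → ·  [on edge]
    (2,1)@(5, 3): e=[0,4,20] → #  [on edge]
    (3,1)@(7, 3): e=[12,4,8] → #
    (4,1)@(9, 3): e=[24,4,-4] → ·
    (2,2)@(5, 5): e=[-12,12,24] → ·
    (3,2)@(7, 5): e=[0,12,12] → #  [on edge]
    (4,2)@(9, 5): e=[12,12,0] → ·  [on edge]
    (3,3)@(7, 7): e=[-12,20,16] → ·
    (4,3)@(9, 7): e=[0,20,4] → #  [on edge]
    (5,3)@(11, 7): e=[12,20,-8] → ·
  covered (4 px):
    · · · · · · · · ·
    · · # # · · · · ·
    · · · # · · · · ·
    · · · · # · · · ·

Answer: [[1,1],[2,1],[2,2]]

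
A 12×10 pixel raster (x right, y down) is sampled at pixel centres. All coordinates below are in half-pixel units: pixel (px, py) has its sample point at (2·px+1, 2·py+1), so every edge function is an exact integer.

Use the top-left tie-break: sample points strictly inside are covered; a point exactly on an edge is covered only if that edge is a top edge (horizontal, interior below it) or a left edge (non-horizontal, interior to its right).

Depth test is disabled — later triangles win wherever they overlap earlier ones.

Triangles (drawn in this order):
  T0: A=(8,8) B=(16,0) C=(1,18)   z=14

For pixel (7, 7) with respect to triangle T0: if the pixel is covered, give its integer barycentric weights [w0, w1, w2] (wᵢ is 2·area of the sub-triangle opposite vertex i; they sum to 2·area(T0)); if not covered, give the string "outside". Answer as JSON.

T0:
  2·area = 24
  edge (8, 8)→(16, 0): d=(8,-8) top-left  bias=+0
  edge (16, 0)→(1, 18): d=(-15,18) right/bottom  bias=-1
  edge (1, 18)→(8, 8): d=(7,-10) top-left  bias=+0
    (7,0)@(15, 1): e=[0,3,21] → X  [on edge]
    (8,0)@(17, 1): e=[16,-33,41] → .
    (6,1)@(13, 3): e=[0,9,15] → X  [on edge]
    (7,1)@(15, 3): e=[16,-27,35] → .
    (5,2)@(11, 5): e=[0,15,9] → X  [on edge]
    (6,2)@(13, 5): e=[16,-21,29] → .
    (4,3)@(9, 7): e=[0,21,3] → X  [on edge]
    (5,3)@(11, 7): e=[16,-15,23] → .
    (3,4)@(7, 9): e=[0,27,-3] → .  [on edge]
    (4,4)@(9, 9): e=[16,-9,17] → .
    (2,5)@(5, 11): e=[0,33,-9] → .  [on edge]
    (1,6)@(3, 13): e=[0,39,-15] → .  [on edge]
    (0,7)@(1, 15): e=[0,45,-21] → .  [on edge]
  covered (5 px):
    . . . . . . . X . . . .
    . . . . . . X . . . . .
    . . . . . X . . . . . .
    . . . . X . . . . . . .
    . . . . . . . . . . . .
    . . . . . . . . . . . .
    . . X . . . . . . . . .
    . . . . . . . . . . . .
    . . . . . . . . . . . .
    . . . . . . . . . . . .

Answer: "outside"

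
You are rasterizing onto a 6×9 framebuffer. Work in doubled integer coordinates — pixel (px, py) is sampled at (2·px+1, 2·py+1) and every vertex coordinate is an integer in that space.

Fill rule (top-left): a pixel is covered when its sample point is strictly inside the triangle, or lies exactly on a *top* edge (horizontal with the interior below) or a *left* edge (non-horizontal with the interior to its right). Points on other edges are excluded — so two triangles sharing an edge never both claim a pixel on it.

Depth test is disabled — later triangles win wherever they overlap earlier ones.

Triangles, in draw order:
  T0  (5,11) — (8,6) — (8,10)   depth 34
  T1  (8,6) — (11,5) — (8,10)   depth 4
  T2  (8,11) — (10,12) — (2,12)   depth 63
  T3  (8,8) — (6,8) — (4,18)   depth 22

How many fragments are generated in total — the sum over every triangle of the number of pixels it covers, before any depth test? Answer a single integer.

T0:
  2·area = 12
  edge (5, 11)→(8, 6): d=(3,-5) top-left  bias=+0
  edge (8, 6)→(8, 10): d=(0,4) right/bottom  bias=-1
  edge (8, 10)→(5, 11): d=(-3,1) right/bottom  bias=-1
    (5,0)@(11, 1): e=[0,-12,24] → .  [on edge]
    (3,4)@(7, 9): e=[4,4,4] → X
    (4,4)@(9, 9): e=[14,-4,2] → .
    (5,4)@(11, 9): e=[24,-12,0] → .  [on edge]
    (2,5)@(5, 11): e=[0,12,0] → .  [on edge]
    (3,5)@(7, 11): e=[10,4,-2] → .
  covered (1 px):
    . . . . . .
    . . . . . .
    . . . . . .
    . . . . . .
    . . . X . .
    . . . . . .
    . . . . . .
    . . . . . .
    . . . . . .
T1:
  2·area = 12
  edge (8, 6)→(11, 5): d=(3,-1) top-left  bias=+0
  edge (11, 5)→(8, 10): d=(-3,5) right/bottom  bias=-1
  edge (8, 10)→(8, 6): d=(0,-4) top-left  bias=+0
    (5,2)@(11, 5): e=[0,0,12] → .  [on edge]
    (2,3)@(5, 7): e=[0,24,-12] → .  [on edge]
    (4,3)@(9, 7): e=[4,4,4] → X
    (5,3)@(11, 7): e=[6,-6,12] → .
    (4,4)@(9, 9): e=[10,-2,4] → .
    (2,7)@(5, 15): e=[24,0,-12] → .  [on edge]
  covered (1 px):
    . . . . . .
    . . . . . .
    . . . . . .
    . . . . X .
    . . . . . .
    . . . . . .
    . . . . . .
    . . . . . .
    . . . . . .
T2:
  2·area = 8
  edge (8, 11)→(10, 12): d=(2,1) right/bottom  bias=-1
  edge (10, 12)→(2, 12): d=(-8,0) right/bottom  bias=-1
  edge (2, 12)→(8, 11): d=(6,-1) top-left  bias=+0
  covered (0 px):
    . . . . . .
    . . . . . .
    . . . . . .
    . . . . . .
    . . . . . .
    . . . . . .
    . . . . . .
    . . . . . .
    . . . . . .
T3:
  2·area = 20  (B↔C swapped to make it positive)
  edge (8, 8)→(4, 18): d=(-4,10) right/bottom  bias=-1
  edge (4, 18)→(6, 8): d=(2,-10) top-left  bias=+0
  edge (6, 8)→(8, 8): d=(2,0) top-left  bias=+0
    (3,1)@(7, 3): e=[30,0,-10] → .  [on edge]
    (3,4)@(7, 9): e=[6,12,2] → X
    (4,4)@(9, 9): e=[-14,32,2] → .
    (3,5)@(7, 11): e=[-2,16,6] → .
    (2,6)@(5, 13): e=[10,0,10] → X  [on edge]
    (3,6)@(7, 13): e=[-10,20,10] → .
    (2,7)@(5, 15): e=[2,4,14] → X
    (3,7)@(7, 15): e=[-18,24,14] → .
    (2,8)@(5, 17): e=[-6,8,18] → .
  covered (3 px):
    . . . . . .
    . . . . . .
    . . . . . .
    . . . . . .
    . . . X . .
    . . . . . .
    . . X . . .
    . . X . . .
    . . . . . .

Answer: 5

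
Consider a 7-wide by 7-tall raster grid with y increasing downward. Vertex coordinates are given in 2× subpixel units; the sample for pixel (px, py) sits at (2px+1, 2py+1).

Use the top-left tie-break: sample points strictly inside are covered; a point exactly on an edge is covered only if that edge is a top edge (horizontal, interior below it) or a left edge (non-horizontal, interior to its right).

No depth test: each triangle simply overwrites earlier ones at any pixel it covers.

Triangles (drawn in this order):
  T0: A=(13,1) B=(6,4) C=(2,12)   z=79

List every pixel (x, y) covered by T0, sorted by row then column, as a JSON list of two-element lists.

T0:
  2·area = 44  (B↔C swapped to make it positive)
  edge (13, 1)→(2, 12): d=(-11,11) right/bottom  bias=-1
  edge (2, 12)→(6, 4): d=(4,-8) top-left  bias=+0
  edge (6, 4)→(13, 1): d=(7,-3) top-left  bias=+0
    (6,0)@(13, 1): e=[0,44,0] → .  [on edge]
    (4,1)@(9, 3): e=[22,20,2] → X
    (5,1)@(11, 3): e=[0,36,8] → .  [on edge]
    (3,2)@(7, 5): e=[22,12,10] → X
    (4,2)@(9, 5): e=[0,28,16] → .  [on edge]
    (2,3)@(5, 7): e=[22,4,18] → X
    (3,3)@(7, 7): e=[0,20,24] → .  [on edge]
    (2,4)@(5, 9): e=[0,12,32] → .  [on edge]
    (1,5)@(3, 11): e=[0,4,40] → .  [on edge]
    (0,6)@(1, 13): e=[0,-4,48] → .  [on edge]
  covered (3 px):
    . . . . . . .
    . . . . X . .
    . . . X . . .
    . . X . . . .
    . . . . . . .
    . . . . . . .
    . . . . . . .

Answer: [[4,1],[3,2],[2,3]]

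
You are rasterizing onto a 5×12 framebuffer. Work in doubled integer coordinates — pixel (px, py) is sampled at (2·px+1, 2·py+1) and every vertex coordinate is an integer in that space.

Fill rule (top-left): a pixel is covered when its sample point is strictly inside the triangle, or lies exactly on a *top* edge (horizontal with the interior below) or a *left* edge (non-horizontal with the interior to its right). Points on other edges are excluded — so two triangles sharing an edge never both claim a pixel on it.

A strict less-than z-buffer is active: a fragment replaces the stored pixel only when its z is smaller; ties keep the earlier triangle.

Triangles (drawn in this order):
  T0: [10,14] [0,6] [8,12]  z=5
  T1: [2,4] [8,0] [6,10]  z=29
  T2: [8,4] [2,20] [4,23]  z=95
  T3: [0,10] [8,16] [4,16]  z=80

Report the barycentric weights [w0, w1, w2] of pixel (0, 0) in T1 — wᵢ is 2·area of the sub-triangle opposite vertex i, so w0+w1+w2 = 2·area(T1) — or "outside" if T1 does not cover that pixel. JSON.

T0:
  2·area = 4
  edge (10, 14)→(0, 6): d=(-10,-8) top-left  bias=+0
  edge (0, 6)→(8, 12): d=(8,6) right/bottom  bias=-1
  edge (8, 12)→(10, 14): d=(2,2) right/bottom  bias=-1
    (0,2)@(1, 5): e=[18,-14,0] → ·  [on edge]
    (1,3)@(3, 7): e=[14,-10,0] → ·  [on edge]
    (2,4)@(5, 9): e=[10,-6,0] → ·  [on edge]
    (3,5)@(7, 11): e=[6,-2,0] → ·  [on edge]
    (4,6)@(9, 13): e=[2,2,0] → ·  [on edge]
  covered (0 px):
    · · · · ·
    · · · · ·
    · · · · ·
    · · · · ·
    · · · · ·
    · · · · ·
    · · · · ·
    · · · · ·
    · · · · ·
    · · · · ·
    · · · · ·
    · · · · ·
T1:
  2·area = 52
  edge (2, 4)→(8, 0): d=(6,-4) top-left  bias=+0
  edge (8, 0)→(6, 10): d=(-2,10) right/bottom  bias=-1
  edge (6, 10)→(2, 4): d=(-4,-6) top-left  bias=+0
    (3,0)@(7, 1): e=[2,8,42] → █
    (4,0)@(9, 1): e=[10,-12,54] → ·
    (2,1)@(5, 3): e=[6,24,22] → █
    (4,1)@(9, 3): e=[22,-16,46] → ·
    (1,2)@(3, 5): e=[10,40,2] → █
    (3,2)@(7, 5): e=[26,0,26] → ·  [on edge]
    (1,3)@(3, 7): e=[22,36,-6] → ·
    (2,3)@(5, 7): e=[30,16,6] → █
    (3,3)@(7, 7): e=[38,-4,18] → ·
    (2,4)@(5, 9): e=[42,12,-2] → ·
    (2,7)@(5, 15): e=[78,0,-26] → ·  [on edge]
  covered (6 px):
    · · · █ ·
    · · █ █ ·
    · █ █ · ·
    · · █ · ·
    · · · · ·
    · · · · ·
    · · · · ·
    · · · · ·
    · · · · ·
    · · · · ·
    · · · · ·
    · · · · ·
T2:
  2·area = 50  (B↔C swapped to make it positive)
  edge (8, 4)→(4, 23): d=(-4,19) right/bottom  bias=-1
  edge (4, 23)→(2, 20): d=(-2,-3) top-left  bias=+0
  edge (2, 20)→(8, 4): d=(6,-16) top-left  bias=+0
    (3,3)@(7, 7): e=[7,41,2] → █
    (4,3)@(9, 7): e=[-31,47,34] → ·
    (3,4)@(7, 9): e=[-1,37,14] → ·
    (2,6)@(5, 13): e=[21,23,6] → █
    (3,6)@(7, 13): e=[-17,29,38] → ·
    (2,7)@(5, 15): e=[13,19,18] → █
    (3,7)@(7, 15): e=[-25,25,50] → ·
    (2,8)@(5, 17): e=[5,15,30] → █
    (3,8)@(7, 17): e=[-33,21,62] → ·
    (1,9)@(3, 19): e=[35,5,10] → █
    (2,9)@(5, 19): e=[-3,11,42] → ·
    (1,10)@(3, 21): e=[27,1,22] → █
  covered (6 px):
    · · · · ·
    · · · · ·
    · · · · ·
    · · · █ ·
    · · · · ·
    · · · · ·
    · · █ · ·
    · · █ · ·
    · · █ · ·
    · █ · · ·
    · █ · · ·
    · · · · ·
T3:
  2·area = 24
  edge (0, 10)→(8, 16): d=(8,6) right/bottom  bias=-1
  edge (8, 16)→(4, 16): d=(-4,0) right/bottom  bias=-1
  edge (4, 16)→(0, 10): d=(-4,-6) top-left  bias=+0
    (0,5)@(1, 11): e=[2,20,2] → █
    (1,5)@(3, 11): e=[-10,20,14] → ·
    (0,6)@(1, 13): e=[18,12,-6] → ·
    (1,6)@(3, 13): e=[6,12,6] → █
    (2,6)@(5, 13): e=[-6,12,18] → ·
    (1,7)@(3, 15): e=[22,4,-2] → ·
    (2,7)@(5, 15): e=[10,4,10] → █
    (3,7)@(7, 15): e=[-2,4,22] → ·
    (2,8)@(5, 17): e=[26,-4,2] → ·
  covered (3 px):
    · · · · ·
    · · · · ·
    · · · · ·
    · · · · ·
    · · · · ·
    █ · · · ·
    · █ · · ·
    · · █ · ·
    · · · · ·
    · · · · ·
    · · · · ·
    · · · · ·

Answer: "outside"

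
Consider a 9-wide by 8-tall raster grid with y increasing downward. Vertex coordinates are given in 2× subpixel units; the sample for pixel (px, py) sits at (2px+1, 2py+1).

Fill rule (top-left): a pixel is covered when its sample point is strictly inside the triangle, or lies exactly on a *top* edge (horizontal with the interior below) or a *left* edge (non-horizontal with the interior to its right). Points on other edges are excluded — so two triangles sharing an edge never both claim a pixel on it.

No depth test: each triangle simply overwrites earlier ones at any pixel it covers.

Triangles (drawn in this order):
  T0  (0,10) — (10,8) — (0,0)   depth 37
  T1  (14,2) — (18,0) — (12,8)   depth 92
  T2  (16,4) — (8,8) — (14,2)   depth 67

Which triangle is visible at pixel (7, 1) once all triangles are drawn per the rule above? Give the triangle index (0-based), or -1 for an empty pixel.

T0:
  2·area = 100  (B↔C swapped to make it positive)
  edge (0, 10)→(0, 0): d=(0,-10) top-left  bias=+0
  edge (0, 0)→(10, 8): d=(10,8) right/bottom  bias=-1
  edge (10, 8)→(0, 10): d=(-10,2) right/bottom  bias=-1
    (0,0)@(1, 1): e=[10,2,88] → #
    (1,0)@(3, 1): e=[30,-14,84] → ·
    (0,1)@(1, 3): e=[10,22,68] → #
    (1,1)@(3, 3): e=[30,6,64] → #
    (2,1)@(5, 3): e=[50,-10,60] → ·
    (0,2)@(1, 5): e=[10,42,48] → #
    (2,2)@(5, 5): e=[50,10,40] → #
    (3,2)@(7, 5): e=[70,-6,36] → ·
    (0,3)@(1, 7): e=[10,62,28] → #
    (3,3)@(7, 7): e=[70,14,16] → #
    (4,3)@(9, 7): e=[90,-2,12] → ·
    (7,3)@(15, 7): e=[150,-50,0] → ·  [on edge]
    (2,4)@(5, 9): e=[50,50,0] → ·  [on edge]
  covered (12 px):
    # · · · · · · · ·
    # # · · · · · · ·
    # # # · · · · · ·
    # # # # · · · · ·
    # # · · · · · · ·
    · · · · · · · · ·
    · · · · · · · · ·
    · · · · · · · · ·
T1:
  2·area = 20
  edge (14, 2)→(18, 0): d=(4,-2) top-left  bias=+0
  edge (18, 0)→(12, 8): d=(-6,8) right/bottom  bias=-1
  edge (12, 8)→(14, 2): d=(2,-6) top-left  bias=+0
    (8,0)@(17, 1): e=[2,2,16] → #
    (7,1)@(15, 3): e=[6,6,8] → #
    (8,1)@(17, 3): e=[10,-10,20] → ·
    (6,2)@(13, 5): e=[10,10,0] → #  [on edge]
    (7,2)@(15, 5): e=[14,-6,12] → ·
    (6,3)@(13, 7): e=[18,-2,4] → ·
    (5,5)@(11, 11): e=[30,-10,0] → ·  [on edge]
  covered (3 px):
    · · · · · · · · #
    · · · · · · · # ·
    · · · · · · # · ·
    · · · · · · · · ·
    · · · · · · · · ·
    · · · · · · · · ·
    · · · · · · · · ·
    · · · · · · · · ·
T2:
  2·area = 24
  edge (16, 4)→(8, 8): d=(-8,4) right/bottom  bias=-1
  edge (8, 8)→(14, 2): d=(6,-6) top-left  bias=+0
  edge (14, 2)→(16, 4): d=(2,2) right/bottom  bias=-1
    (6,0)@(13, 1): e=[36,-12,0] → ·  [on edge]
    (7,0)@(15, 1): e=[28,0,-4] → ·  [on edge]
    (6,1)@(13, 3): e=[20,0,4] → #  [on edge]
    (7,1)@(15, 3): e=[12,12,0] → ·  [on edge]
    (5,2)@(11, 5): e=[12,0,12] → #  [on edge]
    (7,2)@(15, 5): e=[-4,24,4] → ·
    (8,2)@(17, 5): e=[-12,36,0] → ·  [on edge]
    (4,3)@(9, 7): e=[4,0,20] → #  [on edge]
    (5,3)@(11, 7): e=[-4,12,16] → ·
    (6,3)@(13, 7): e=[-12,24,12] → ·
    (3,4)@(7, 9): e=[-4,0,28] → ·  [on edge]
    (4,4)@(9, 9): e=[-12,12,24] → ·
    (2,5)@(5, 11): e=[-12,0,36] → ·  [on edge]
    (1,6)@(3, 13): e=[-20,0,44] → ·  [on edge]
    (0,7)@(1, 15): e=[-28,0,52] → ·  [on edge]
  covered (4 px):
    · · · · · · · · ·
    · · · · · · # · ·
    · · · · · # # · ·
    · · · · # · · · ·
    · · · · · · · · ·
    · · · · · · · · ·
    · · · · · · · · ·
    · · · · · · · · ·

Z-buffer (winner per pixel, '.' = empty):
  0 . . . . . . . 1
  0 0 . . . . 2 1 .
  0 0 0 . . 2 2 . .
  0 0 0 0 2 . . . .
  0 0 . . . . . . .
  . . . . . . . . .
  . . . . . . . . .
  . . . . . . . . .

Result: 1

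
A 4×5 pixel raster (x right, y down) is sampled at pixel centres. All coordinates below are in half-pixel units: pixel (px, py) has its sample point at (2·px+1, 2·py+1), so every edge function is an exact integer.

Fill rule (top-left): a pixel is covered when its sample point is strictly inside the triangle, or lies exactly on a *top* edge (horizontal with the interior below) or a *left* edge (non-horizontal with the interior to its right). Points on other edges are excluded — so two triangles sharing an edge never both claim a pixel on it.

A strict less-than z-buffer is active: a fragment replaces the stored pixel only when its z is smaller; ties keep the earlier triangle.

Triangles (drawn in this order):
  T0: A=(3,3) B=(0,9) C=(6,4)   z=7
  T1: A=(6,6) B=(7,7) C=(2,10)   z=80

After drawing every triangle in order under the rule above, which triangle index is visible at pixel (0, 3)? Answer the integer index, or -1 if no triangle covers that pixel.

T0:
  2·area = 21  (B↔C swapped to make it positive)
  edge (3, 3)→(6, 4): d=(3,1) right/bottom  bias=-1
  edge (6, 4)→(0, 9): d=(-6,5) right/bottom  bias=-1
  edge (0, 9)→(3, 3): d=(3,-6) top-left  bias=+0
    (1,1)@(3, 3): e=[0,21,0] → ·  [on edge]
    (1,2)@(3, 5): e=[6,9,6] → #
    (2,2)@(5, 5): e=[4,-1,18] → ·
    (0,3)@(1, 7): e=[14,7,0] → #  [on edge]
    (1,3)@(3, 7): e=[12,-3,12] → ·
    (0,4)@(1, 9): e=[20,-5,6] → ·
  covered (2 px):
    · · · ·
    · · · ·
    · # · ·
    # · · ·
    · · · ·
T1:
  2·area = 8
  edge (6, 6)→(7, 7): d=(1,1) right/bottom  bias=-1
  edge (7, 7)→(2, 10): d=(-5,3) right/bottom  bias=-1
  edge (2, 10)→(6, 6): d=(4,-4) top-left  bias=+0
    (0,0)@(1, 1): e=[0,48,-40] → ·  [on edge]
    (1,1)@(3, 3): e=[0,32,-24] → ·  [on edge]
    (2,2)@(5, 5): e=[0,16,-8] → ·  [on edge]
    (3,2)@(7, 5): e=[-2,10,0] → ·  [on edge]
    (2,3)@(5, 7): e=[2,6,0] → #  [on edge]
    (3,3)@(7, 7): e=[0,0,8] → ·  [on edge]
    (1,4)@(3, 9): e=[6,2,0] → #  [on edge]
    (2,4)@(5, 9): e=[4,-4,8] → ·
  covered (2 px):
    · · · ·
    · · · ·
    · · · ·
    · · # ·
    · # · ·

Z-buffer (winner per pixel, '.' = empty):
  . . . .
  . . . .
  . 0 . .
  0 . 1 .
  . 1 . .

Answer: 0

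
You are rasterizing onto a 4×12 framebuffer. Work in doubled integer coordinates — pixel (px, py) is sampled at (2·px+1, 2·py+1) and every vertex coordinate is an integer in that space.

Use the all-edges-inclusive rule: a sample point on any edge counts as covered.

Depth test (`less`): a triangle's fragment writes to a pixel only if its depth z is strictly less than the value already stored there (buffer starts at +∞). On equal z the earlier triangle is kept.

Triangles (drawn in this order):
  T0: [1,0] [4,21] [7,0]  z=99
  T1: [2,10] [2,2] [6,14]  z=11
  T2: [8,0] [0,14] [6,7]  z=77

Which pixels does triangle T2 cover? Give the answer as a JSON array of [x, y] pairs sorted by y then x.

T0:
  2·area = 126  (B↔C swapped to make it positive)
  edge (1, 0)→(7, 0): d=(6,0) inclusive
  edge (7, 0)→(4, 21): d=(-3,21) inclusive
  edge (4, 21)→(1, 0): d=(-3,-21) inclusive
    (1,0)@(3, 1): e=[6,81,39] → X
    (2,0)@(5, 1): e=[6,39,81] → X
    (3,0)@(7, 1): e=[6,-3,123] → .
    (1,1)@(3, 3): e=[18,75,33] → X
    (3,1)@(7, 3): e=[18,-9,117] → .
    (1,2)@(3, 5): e=[30,69,27] → X
    (3,2)@(7, 5): e=[30,-15,111] → .
    (1,3)@(3, 7): e=[42,63,21] → X
    (3,3)@(7, 7): e=[42,-21,105] → .
    (1,4)@(3, 9): e=[54,57,15] → X
    (3,4)@(7, 9): e=[54,-27,99] → .
    (1,5)@(3, 11): e=[66,51,9] → X
  covered (14 px):
    . X X .
    . X X .
    . X X .
    . X X .
    . X X .
    . X X .
    . X X .
    . . . .
    . . . .
    . . . .
    . . . .
    . . . .
T1:
  2·area = 32
  edge (2, 10)→(2, 2): d=(0,-8) inclusive
  edge (2, 2)→(6, 14): d=(4,12) inclusive
  edge (6, 14)→(2, 10): d=(-4,-4) inclusive
    (1,2)@(3, 5): e=[8,0,24] → X  [on edge]
    (2,2)@(5, 5): e=[24,-24,32] → .
    (1,3)@(3, 7): e=[8,8,16] → X
    (2,3)@(5, 7): e=[24,-16,24] → .
    (0,4)@(1, 9): e=[-8,40,0] → .  [on edge]
    (1,4)@(3, 9): e=[8,16,8] → X
    (2,4)@(5, 9): e=[24,-8,16] → .
    (1,5)@(3, 11): e=[8,24,0] → X  [on edge]
    (2,5)@(5, 11): e=[24,0,8] → X  [on edge]
    (3,5)@(7, 11): e=[40,-24,16] → .
    (1,6)@(3, 13): e=[8,32,-8] → .
    (2,6)@(5, 13): e=[24,8,0] → X  [on edge]
    (3,7)@(7, 15): e=[40,-8,0] → .  [on edge]
    (3,8)@(7, 17): e=[40,0,-8] → .  [on edge]
  covered (6 px):
    . . . .
    . . . .
    . X . .
    . X . .
    . X . .
    . X X .
    . . X .
    . . . .
    . . . .
    . . . .
    . . . .
    . . . .
T2:
  2·area = 28  (B↔C swapped to make it positive)
  edge (8, 0)→(6, 7): d=(-2,7) inclusive
  edge (6, 7)→(0, 14): d=(-6,7) inclusive
  edge (0, 14)→(8, 0): d=(8,-14) inclusive
    (3,1)@(7, 3): e=[1,17,10] → X
    (3,2)@(7, 5): e=[-3,5,26] → .
    (2,3)@(5, 7): e=[7,7,14] → X
    (3,3)@(7, 7): e=[-7,-7,42] → .
    (1,4)@(3, 9): e=[17,9,2] → X
    (2,4)@(5, 9): e=[3,-5,30] → .
    (1,5)@(3, 11): e=[13,-3,18] → .
  covered (3 px):
    . . . .
    . . . X
    . . . .
    . . X .
    . X . .
    . . . .
    . . . .
    . . . .
    . . . .
    . . . .
    . . . .
    . . . .

Final: [[3,1],[2,3],[1,4]]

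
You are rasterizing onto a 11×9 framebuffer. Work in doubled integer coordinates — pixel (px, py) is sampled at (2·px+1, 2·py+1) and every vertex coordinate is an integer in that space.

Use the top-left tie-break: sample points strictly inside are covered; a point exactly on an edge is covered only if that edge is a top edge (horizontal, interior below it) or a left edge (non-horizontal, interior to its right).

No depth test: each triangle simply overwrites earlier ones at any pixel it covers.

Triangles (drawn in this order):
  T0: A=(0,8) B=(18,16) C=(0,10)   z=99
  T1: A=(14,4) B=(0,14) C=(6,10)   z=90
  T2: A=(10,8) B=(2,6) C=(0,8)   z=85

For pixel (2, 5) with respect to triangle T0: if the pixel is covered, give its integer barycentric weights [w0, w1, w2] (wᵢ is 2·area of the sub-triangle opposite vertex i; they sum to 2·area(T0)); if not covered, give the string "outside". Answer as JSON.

T0:
  2·area = 36
  edge (0, 8)→(18, 16): d=(18,8) right/bottom  bias=-1
  edge (18, 16)→(0, 10): d=(-18,-6) top-left  bias=+0
  edge (0, 10)→(0, 8): d=(0,-2) top-left  bias=+0
    (0,4)@(1, 9): e=[10,24,2] → X
    (1,4)@(3, 9): e=[-6,36,6] → .
    (0,5)@(1, 11): e=[46,-12,2] → .
    (1,5)@(3, 11): e=[30,0,6] → X  [on edge]
    (2,5)@(5, 11): e=[14,12,10] → X
    (3,5)@(7, 11): e=[-2,24,14] → .
    (1,6)@(3, 13): e=[66,-36,6] → .
    (2,6)@(5, 13): e=[50,-24,10] → .
    (4,6)@(9, 13): e=[18,0,18] → X  [on edge]
    (5,6)@(11, 13): e=[2,12,22] → X
    (6,6)@(13, 13): e=[-14,24,26] → .
    (4,7)@(9, 15): e=[54,-36,18] → .
    (7,7)@(15, 15): e=[6,0,30] → X  [on edge]
    (10,8)@(21, 17): e=[-6,0,42] → .  [on edge]
  covered (6 px):
    . . . . . . . . . . .
    . . . . . . . . . . .
    . . . . . . . . . . .
    . . . . . . . . . . .
    X . . . . . . . . . .
    . X X . . . . . . . .
    . . . . X X . . . . .
    . . . . . . . X . . .
    . . . . . . . . . . .
T1:
  2·area = 4  (B↔C swapped to make it positive)
  edge (14, 4)→(6, 10): d=(-8,6) right/bottom  bias=-1
  edge (6, 10)→(0, 14): d=(-6,4) right/bottom  bias=-1
  edge (0, 14)→(14, 4): d=(14,-10) top-left  bias=+0
    (3,4)@(7, 9): e=[2,2,0] → X  [on edge]
    (4,4)@(9, 9): e=[-10,-6,20] → .
    (3,5)@(7, 11): e=[-14,-10,28] → .
  covered (1 px):
    . . . . . . . . . . .
    . . . . . . . . . . .
    . . . . . . . . . . .
    . . . . . . . . . . .
    . . . X . . . . . . .
    . . . . . . . . . . .
    . . . . . . . . . . .
    . . . . . . . . . . .
    . . . . . . . . . . .
T2:
  2·area = 20  (B↔C swapped to make it positive)
  edge (10, 8)→(0, 8): d=(-10,0) right/bottom  bias=-1
  edge (0, 8)→(2, 6): d=(2,-2) top-left  bias=+0
  edge (2, 6)→(10, 8): d=(8,2) right/bottom  bias=-1
    (3,0)@(7, 1): e=[70,0,-50] → .  [on edge]
    (2,1)@(5, 3): e=[50,0,-30] → .  [on edge]
    (1,2)@(3, 5): e=[30,0,-10] → .  [on edge]
    (0,3)@(1, 7): e=[10,0,10] → X  [on edge]
    (1,3)@(3, 7): e=[10,4,6] → X
    (2,3)@(5, 7): e=[10,8,2] → X
    (3,3)@(7, 7): e=[10,12,-2] → .
    (0,4)@(1, 9): e=[-10,4,26] → .
    (1,4)@(3, 9): e=[-10,8,22] → .
    (2,4)@(5, 9): e=[-10,12,18] → .
  covered (3 px):
    . . . . . . . . . . .
    . . . . . . . . . . .
    . . . . . . . . . . .
    X X X . . . . . . . .
    . . . . . . . . . . .
    . . . . . . . . . . .
    . . . . . . . . . . .
    . . . . . . . . . . .
    . . . . . . . . . . .

Final: [12,10,14]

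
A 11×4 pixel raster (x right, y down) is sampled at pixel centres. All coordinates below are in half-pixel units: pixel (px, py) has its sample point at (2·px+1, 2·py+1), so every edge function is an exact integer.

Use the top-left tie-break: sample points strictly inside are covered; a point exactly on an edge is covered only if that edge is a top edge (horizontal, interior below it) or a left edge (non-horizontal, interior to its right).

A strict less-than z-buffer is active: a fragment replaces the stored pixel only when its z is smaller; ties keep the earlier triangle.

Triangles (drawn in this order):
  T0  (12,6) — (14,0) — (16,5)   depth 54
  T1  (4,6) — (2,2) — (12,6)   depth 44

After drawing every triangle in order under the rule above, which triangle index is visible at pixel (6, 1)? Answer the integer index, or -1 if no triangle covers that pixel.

T0:
  2·area = 22
  edge (12, 6)→(14, 0): d=(2,-6) top-left  bias=+0
  edge (14, 0)→(16, 5): d=(2,5) right/bottom  bias=-1
  edge (16, 5)→(12, 6): d=(-4,1) right/bottom  bias=-1
    (6,1)@(13, 3): e=[0,11,11] → X  [on edge]
    (7,1)@(15, 3): e=[12,1,9] → X
    (8,1)@(17, 3): e=[24,-9,7] → .
    (6,2)@(13, 5): e=[4,15,3] → X
    (8,2)@(17, 5): e=[28,-5,-1] → .
    (6,3)@(13, 7): e=[8,19,-5] → .
    (7,3)@(15, 7): e=[20,9,-7] → .
  covered (4 px):
    . . . . . . . . . . .
    . . . . . . X X . . .
    . . . . . . X X . . .
    . . . . . . . . . . .
T1:
  2·area = 32
  edge (4, 6)→(2, 2): d=(-2,-4) top-left  bias=+0
  edge (2, 2)→(12, 6): d=(10,4) right/bottom  bias=-1
  edge (12, 6)→(4, 6): d=(-8,0) right/bottom  bias=-1
    (1,1)@(3, 3): e=[2,6,24] → X
    (2,1)@(5, 3): e=[10,-2,24] → .
    (1,2)@(3, 5): e=[-2,26,8] → .
    (2,2)@(5, 5): e=[6,18,8] → X
    (3,2)@(7, 5): e=[14,10,8] → X
    (4,2)@(9, 5): e=[22,2,8] → X
    (5,2)@(11, 5): e=[30,-6,8] → .
    (2,3)@(5, 7): e=[2,38,-8] → .
    (3,3)@(7, 7): e=[10,30,-8] → .
    (4,3)@(9, 7): e=[18,22,-8] → .
  covered (4 px):
    . . . . . . . . . . .
    . X . . . . . . . . .
    . . X X X . . . . . .
    . . . . . . . . . . .

Z-buffer (winner per pixel, '.' = empty):
  . . . . . . . . . . .
  . 1 . . . . 0 0 . . .
  . . 1 1 1 . 0 0 . . .
  . . . . . . . . . . .

Final: 0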